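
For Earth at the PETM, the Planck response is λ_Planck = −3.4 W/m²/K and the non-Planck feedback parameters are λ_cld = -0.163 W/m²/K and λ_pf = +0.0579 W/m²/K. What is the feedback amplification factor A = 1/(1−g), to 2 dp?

Convert to gains: g_cld = -0.163/3.4 = -0.04794; g_pf = 0.0579/3.4 = 0.01703.
Total gain g = -0.03091.
A = 1/(1 + 0.03091) = 0.97.

0.97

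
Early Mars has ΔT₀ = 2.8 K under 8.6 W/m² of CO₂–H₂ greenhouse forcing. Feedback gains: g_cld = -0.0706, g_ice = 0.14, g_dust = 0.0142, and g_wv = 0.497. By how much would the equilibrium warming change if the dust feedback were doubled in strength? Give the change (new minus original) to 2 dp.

Original: g = 0.5806, ΔT = 2.8/(1−0.5806) = 6.6762 K.
With doubled dust: g' = 0.5948, ΔT' = 2.8/(1−0.5948) = 6.9102 K.
Change = 6.9102 − 6.6762 = 0.23 K.

0.23 K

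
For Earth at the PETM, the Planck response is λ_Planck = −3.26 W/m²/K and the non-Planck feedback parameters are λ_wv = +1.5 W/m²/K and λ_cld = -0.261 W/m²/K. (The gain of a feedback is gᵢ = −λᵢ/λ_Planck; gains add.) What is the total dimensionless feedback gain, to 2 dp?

Convert to gains: g_wv = 1.5/3.26 = 0.4601; g_cld = -0.261/3.26 = -0.08006.
Total gain g = 0.38004.

0.38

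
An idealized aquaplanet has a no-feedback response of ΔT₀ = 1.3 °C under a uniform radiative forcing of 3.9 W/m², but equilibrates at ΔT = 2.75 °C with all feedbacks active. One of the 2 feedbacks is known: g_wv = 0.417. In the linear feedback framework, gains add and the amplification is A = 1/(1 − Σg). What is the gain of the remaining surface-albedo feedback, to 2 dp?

Amplification A = ΔT/ΔT₀ = 2.75/1.3 = 2.115.
Total gain g = 1 − 1/A = 1 − 1/2.115 = 0.5272.
The known gain is 0.417.
g_alb = 0.5272 − 0.417 = 0.11.

0.11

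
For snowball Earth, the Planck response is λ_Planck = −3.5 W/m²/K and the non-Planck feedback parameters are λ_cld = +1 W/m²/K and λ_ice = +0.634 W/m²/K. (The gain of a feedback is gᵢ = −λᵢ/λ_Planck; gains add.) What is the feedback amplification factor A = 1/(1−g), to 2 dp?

Convert to gains: g_cld = 1/3.5 = 0.2857; g_ice = 0.634/3.5 = 0.1811.
Total gain g = 0.4668.
A = 1/(1 − 0.4668) = 1.88.

1.88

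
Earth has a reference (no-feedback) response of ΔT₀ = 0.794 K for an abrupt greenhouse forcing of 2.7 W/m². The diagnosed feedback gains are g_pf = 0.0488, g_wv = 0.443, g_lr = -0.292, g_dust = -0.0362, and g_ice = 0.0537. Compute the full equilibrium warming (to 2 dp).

Total gain g = 0.0488 + 0.443 − 0.292 − 0.0362 + 0.0537 = 0.2173.
Amplification A = 1/(1 − 0.2173) = 1.278.
ΔT = 0.794 × 1.278 = 1.01 K.

1.01 K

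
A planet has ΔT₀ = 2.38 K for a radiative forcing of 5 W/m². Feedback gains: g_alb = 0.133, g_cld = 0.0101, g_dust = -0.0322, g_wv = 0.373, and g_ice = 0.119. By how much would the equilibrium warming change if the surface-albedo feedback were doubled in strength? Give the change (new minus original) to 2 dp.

3.02 K

Original: g = 0.6029, ΔT = 2.38/(1−0.6029) = 5.9935 K.
With doubled surface-albedo: g' = 0.7359, ΔT' = 2.38/(1−0.7359) = 9.0117 K.
Change = 9.0117 − 5.9935 = 3.02 K.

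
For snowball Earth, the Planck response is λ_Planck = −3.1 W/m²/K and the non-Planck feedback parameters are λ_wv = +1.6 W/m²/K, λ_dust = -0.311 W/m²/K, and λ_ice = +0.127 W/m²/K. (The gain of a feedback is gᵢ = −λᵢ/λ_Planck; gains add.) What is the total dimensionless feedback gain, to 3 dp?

Convert to gains: g_wv = 1.6/3.1 = 0.5161; g_dust = -0.311/3.1 = -0.1003; g_ice = 0.127/3.1 = 0.04097.
Total gain g = 0.45677.

0.457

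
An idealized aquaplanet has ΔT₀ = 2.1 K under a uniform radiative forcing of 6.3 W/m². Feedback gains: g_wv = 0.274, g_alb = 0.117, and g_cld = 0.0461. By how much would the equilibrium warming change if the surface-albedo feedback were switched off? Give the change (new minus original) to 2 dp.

Original: g = 0.4371, ΔT = 2.1/(1−0.4371) = 3.7307 K.
Without surface-albedo: g' = 0.3201, ΔT' = 2.1/(1−0.3201) = 3.0887 K.
Change = 3.0887 − 3.7307 = -0.64 K.

-0.64 K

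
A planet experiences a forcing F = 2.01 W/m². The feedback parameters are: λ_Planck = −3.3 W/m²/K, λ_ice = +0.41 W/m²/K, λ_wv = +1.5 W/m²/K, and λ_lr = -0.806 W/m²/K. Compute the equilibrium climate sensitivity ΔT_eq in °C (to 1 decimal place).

Net feedback parameter λ = (−3.3) + (+0.41) + (+1.5) + (-0.806) = -2.196 W/m²/K.
ΔT = −F/λ = −2.01/(-2.196) = 0.9 °C.

0.9 °C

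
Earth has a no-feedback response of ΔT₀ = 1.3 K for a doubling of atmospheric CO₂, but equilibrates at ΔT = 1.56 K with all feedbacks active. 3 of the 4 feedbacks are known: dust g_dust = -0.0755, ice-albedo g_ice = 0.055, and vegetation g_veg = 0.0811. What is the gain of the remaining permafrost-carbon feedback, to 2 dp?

Amplification A = ΔT/ΔT₀ = 1.56/1.3 = 1.2.
Total gain g = 1 − 1/A = 1 − 1/1.2 = 0.1667.
Known gains sum to -0.0755 + 0.055 + 0.0811 = 0.0606.
g_pf = 0.1667 − 0.0606 = 0.11.

0.11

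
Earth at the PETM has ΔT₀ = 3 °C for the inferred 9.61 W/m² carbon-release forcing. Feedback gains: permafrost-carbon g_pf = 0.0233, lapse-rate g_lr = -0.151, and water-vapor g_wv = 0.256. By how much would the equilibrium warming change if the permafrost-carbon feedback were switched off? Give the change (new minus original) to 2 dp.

-0.09 °C

Original: g = 0.1283, ΔT = 3/(1−0.1283) = 3.4416 °C.
Without permafrost-carbon: g' = 0.105, ΔT' = 3/(1−0.105) = 3.3520 °C.
Change = 3.3520 − 3.4416 = -0.09 °C.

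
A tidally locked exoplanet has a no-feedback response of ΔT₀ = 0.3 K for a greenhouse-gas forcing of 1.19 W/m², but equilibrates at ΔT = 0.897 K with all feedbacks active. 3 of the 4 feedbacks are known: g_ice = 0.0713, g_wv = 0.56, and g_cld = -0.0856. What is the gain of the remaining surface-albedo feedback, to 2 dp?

Amplification A = ΔT/ΔT₀ = 0.897/0.3 = 2.99.
Total gain g = 1 − 1/A = 1 − 1/2.99 = 0.6656.
Known gains sum to 0.0713 + 0.56 − 0.0856 = 0.5457.
g_alb = 0.6656 − 0.5457 = 0.12.

0.12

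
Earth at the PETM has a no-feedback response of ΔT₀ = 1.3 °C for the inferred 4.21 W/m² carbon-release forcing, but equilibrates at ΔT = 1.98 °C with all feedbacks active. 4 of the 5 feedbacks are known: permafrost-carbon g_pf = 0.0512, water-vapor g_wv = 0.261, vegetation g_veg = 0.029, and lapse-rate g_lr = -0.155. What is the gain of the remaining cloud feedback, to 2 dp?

Amplification A = ΔT/ΔT₀ = 1.98/1.3 = 1.523.
Total gain g = 1 − 1/A = 1 − 1/1.523 = 0.3434.
Known gains sum to 0.0512 + 0.261 + 0.029 − 0.155 = 0.1862.
g_cld = 0.3434 − 0.1862 = 0.16.

0.16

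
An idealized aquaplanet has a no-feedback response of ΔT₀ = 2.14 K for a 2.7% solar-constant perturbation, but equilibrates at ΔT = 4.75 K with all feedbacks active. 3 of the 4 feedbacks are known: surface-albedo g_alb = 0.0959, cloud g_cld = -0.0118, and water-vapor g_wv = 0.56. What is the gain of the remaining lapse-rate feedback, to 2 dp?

Amplification A = ΔT/ΔT₀ = 4.75/2.14 = 2.22.
Total gain g = 1 − 1/A = 1 − 1/2.22 = 0.5495.
Known gains sum to 0.0959 − 0.0118 + 0.56 = 0.6441.
g_lr = 0.5495 − 0.6441 = -0.09.

-0.09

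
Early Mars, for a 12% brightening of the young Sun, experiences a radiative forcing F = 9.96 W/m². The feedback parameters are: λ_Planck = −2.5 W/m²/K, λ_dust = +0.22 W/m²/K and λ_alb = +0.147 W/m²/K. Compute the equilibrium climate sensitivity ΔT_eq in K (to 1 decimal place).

Net feedback parameter λ = (−2.5) + (+0.22) + (+0.147) = -2.133 W/m²/K.
ΔT = −F/λ = −9.96/(-2.133) = 4.7 K.

4.7 K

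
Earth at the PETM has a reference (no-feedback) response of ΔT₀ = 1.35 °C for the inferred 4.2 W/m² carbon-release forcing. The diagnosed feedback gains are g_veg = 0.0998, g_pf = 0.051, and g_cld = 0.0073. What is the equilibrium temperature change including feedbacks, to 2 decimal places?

Total gain g = 0.0998 + 0.051 + 0.0073 = 0.1581.
Amplification A = 1/(1 − 0.1581) = 1.188.
ΔT = 1.35 × 1.188 = 1.60 °C.

1.60 °C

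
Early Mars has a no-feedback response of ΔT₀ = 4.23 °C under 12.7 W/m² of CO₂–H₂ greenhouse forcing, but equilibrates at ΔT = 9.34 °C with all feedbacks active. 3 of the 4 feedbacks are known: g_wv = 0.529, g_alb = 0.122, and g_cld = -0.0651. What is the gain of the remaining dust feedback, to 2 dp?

-0.04

Amplification A = ΔT/ΔT₀ = 9.34/4.23 = 2.208.
Total gain g = 1 − 1/A = 1 − 1/2.208 = 0.5471.
Known gains sum to 0.529 + 0.122 − 0.0651 = 0.5859.
g_dust = 0.5471 − 0.5859 = -0.04.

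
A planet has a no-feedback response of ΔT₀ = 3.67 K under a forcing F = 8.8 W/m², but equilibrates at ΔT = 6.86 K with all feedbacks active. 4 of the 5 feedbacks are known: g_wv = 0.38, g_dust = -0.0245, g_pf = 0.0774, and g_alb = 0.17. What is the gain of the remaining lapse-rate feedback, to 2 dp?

Amplification A = ΔT/ΔT₀ = 6.86/3.67 = 1.869.
Total gain g = 1 − 1/A = 1 − 1/1.869 = 0.465.
Known gains sum to 0.38 − 0.0245 + 0.0774 + 0.17 = 0.6029.
g_lr = 0.465 − 0.6029 = -0.14.

-0.14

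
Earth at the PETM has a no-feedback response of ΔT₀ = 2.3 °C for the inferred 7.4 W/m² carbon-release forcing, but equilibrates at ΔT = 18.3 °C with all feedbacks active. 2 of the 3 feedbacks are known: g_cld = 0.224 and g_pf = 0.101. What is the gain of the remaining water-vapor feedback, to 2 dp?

0.55

Amplification A = ΔT/ΔT₀ = 18.3/2.3 = 7.957.
Total gain g = 1 − 1/A = 1 − 1/7.957 = 0.8743.
Known gains sum to 0.224 + 0.101 = 0.325.
g_wv = 0.8743 − 0.325 = 0.55.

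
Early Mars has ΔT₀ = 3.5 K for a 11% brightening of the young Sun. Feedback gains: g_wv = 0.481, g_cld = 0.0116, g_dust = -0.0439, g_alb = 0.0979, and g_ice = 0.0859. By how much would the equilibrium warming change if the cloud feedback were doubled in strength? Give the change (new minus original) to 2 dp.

0.31 K

Original: g = 0.6325, ΔT = 3.5/(1−0.6325) = 9.5238 K.
With doubled cloud: g' = 0.6441, ΔT' = 3.5/(1−0.6441) = 9.8342 K.
Change = 9.8342 − 9.5238 = 0.31 K.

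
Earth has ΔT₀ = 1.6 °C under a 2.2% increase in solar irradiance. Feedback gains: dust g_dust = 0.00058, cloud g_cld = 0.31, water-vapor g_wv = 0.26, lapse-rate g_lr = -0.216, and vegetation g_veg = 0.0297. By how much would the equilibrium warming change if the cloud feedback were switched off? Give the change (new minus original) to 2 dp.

Original: g = 0.38428, ΔT = 1.6/(1−0.38428) = 2.5986 °C.
Without cloud: g' = 0.07428, ΔT' = 1.6/(1−0.07428) = 1.7284 °C.
Change = 1.7284 − 2.5986 = -0.87 °C.

-0.87 °C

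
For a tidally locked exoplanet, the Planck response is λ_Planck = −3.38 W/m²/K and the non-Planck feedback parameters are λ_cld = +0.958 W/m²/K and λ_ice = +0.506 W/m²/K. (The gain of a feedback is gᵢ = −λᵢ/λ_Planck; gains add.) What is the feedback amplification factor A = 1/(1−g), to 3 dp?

1.764

Convert to gains: g_cld = 0.958/3.38 = 0.2834; g_ice = 0.506/3.38 = 0.1497.
Total gain g = 0.4331.
A = 1/(1 − 0.4331) = 1.764.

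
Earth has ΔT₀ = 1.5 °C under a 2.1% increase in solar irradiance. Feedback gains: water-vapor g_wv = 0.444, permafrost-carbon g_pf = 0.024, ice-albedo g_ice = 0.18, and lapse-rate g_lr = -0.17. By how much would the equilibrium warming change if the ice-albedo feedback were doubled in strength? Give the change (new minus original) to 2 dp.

1.51 °C

Original: g = 0.478, ΔT = 1.5/(1−0.478) = 2.8736 °C.
With doubled ice-albedo: g' = 0.658, ΔT' = 1.5/(1−0.658) = 4.3860 °C.
Change = 4.3860 − 2.8736 = 1.51 °C.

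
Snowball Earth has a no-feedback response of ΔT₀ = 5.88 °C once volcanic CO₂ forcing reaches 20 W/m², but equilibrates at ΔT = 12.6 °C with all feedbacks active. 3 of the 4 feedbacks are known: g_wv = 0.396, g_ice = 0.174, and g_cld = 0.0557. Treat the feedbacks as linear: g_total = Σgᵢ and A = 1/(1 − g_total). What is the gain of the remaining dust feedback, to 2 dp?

-0.09

Amplification A = ΔT/ΔT₀ = 12.6/5.88 = 2.143.
Total gain g = 1 − 1/A = 1 − 1/2.143 = 0.5334.
Known gains sum to 0.396 + 0.174 + 0.0557 = 0.6257.
g_dust = 0.5334 − 0.6257 = -0.09.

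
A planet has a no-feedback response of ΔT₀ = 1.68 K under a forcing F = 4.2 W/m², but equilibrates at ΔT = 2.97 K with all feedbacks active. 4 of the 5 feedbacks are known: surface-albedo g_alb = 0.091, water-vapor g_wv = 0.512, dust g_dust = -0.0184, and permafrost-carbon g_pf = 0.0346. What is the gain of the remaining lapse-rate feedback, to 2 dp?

Amplification A = ΔT/ΔT₀ = 2.97/1.68 = 1.768.
Total gain g = 1 − 1/A = 1 − 1/1.768 = 0.4344.
Known gains sum to 0.091 + 0.512 − 0.0184 + 0.0346 = 0.6192.
g_lr = 0.4344 − 0.6192 = -0.18.

-0.18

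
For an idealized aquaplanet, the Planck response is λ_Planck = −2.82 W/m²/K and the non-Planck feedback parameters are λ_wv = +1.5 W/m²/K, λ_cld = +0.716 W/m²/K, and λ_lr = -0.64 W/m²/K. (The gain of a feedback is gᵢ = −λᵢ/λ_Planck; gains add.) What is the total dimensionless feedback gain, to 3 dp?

0.559

Convert to gains: g_wv = 1.5/2.82 = 0.5319; g_cld = 0.716/2.82 = 0.2539; g_lr = -0.64/2.82 = -0.227.
Total gain g = 0.5588.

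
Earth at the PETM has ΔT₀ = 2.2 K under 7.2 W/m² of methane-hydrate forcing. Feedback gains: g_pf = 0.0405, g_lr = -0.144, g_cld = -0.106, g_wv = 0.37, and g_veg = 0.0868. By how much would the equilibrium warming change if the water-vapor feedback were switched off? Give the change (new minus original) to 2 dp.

Original: g = 0.2473, ΔT = 2.2/(1−0.2473) = 2.9228 K.
Without water-vapor: g' = -0.1227, ΔT' = 2.2/(1+0.1227) = 1.9596 K.
Change = 1.9596 − 2.9228 = -0.96 K.

-0.96 K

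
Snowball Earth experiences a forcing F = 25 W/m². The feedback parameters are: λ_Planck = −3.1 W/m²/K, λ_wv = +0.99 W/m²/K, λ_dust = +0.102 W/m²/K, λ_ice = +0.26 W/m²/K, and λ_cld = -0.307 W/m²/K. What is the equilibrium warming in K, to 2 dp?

12.17 K

Net feedback parameter λ = (−3.1) + (+0.99) + (+0.102) + (+0.26) + (-0.307) = -2.055 W/m²/K.
ΔT = −F/λ = −25/(-2.055) = 12.17 K.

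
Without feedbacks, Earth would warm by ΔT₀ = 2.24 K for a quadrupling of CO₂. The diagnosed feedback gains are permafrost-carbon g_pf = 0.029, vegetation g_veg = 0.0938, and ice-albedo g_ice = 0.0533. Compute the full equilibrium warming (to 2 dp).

2.72 K

Total gain g = 0.029 + 0.0938 + 0.0533 = 0.1761.
Amplification A = 1/(1 − 0.1761) = 1.214.
ΔT = 2.24 × 1.214 = 2.72 K.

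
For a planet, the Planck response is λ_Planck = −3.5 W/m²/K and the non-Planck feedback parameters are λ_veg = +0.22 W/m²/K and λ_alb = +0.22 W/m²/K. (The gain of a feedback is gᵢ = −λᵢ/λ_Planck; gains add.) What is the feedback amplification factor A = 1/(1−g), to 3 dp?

Convert to gains: g_veg = 0.22/3.5 = 0.06286; g_alb = 0.22/3.5 = 0.06286.
Total gain g = 0.12572.
A = 1/(1 − 0.12572) = 1.144.

1.144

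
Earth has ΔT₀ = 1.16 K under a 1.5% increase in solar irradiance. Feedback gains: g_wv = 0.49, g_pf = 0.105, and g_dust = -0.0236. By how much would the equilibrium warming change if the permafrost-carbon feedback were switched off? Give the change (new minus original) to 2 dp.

Original: g = 0.5714, ΔT = 1.16/(1−0.5714) = 2.7065 K.
Without permafrost-carbon: g' = 0.4664, ΔT' = 1.16/(1−0.4664) = 2.1739 K.
Change = 2.1739 − 2.7065 = -0.53 K.

-0.53 K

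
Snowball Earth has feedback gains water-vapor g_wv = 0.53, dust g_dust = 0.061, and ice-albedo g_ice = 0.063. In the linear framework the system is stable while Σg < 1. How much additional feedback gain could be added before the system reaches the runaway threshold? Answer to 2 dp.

Current total gain = 0.53 + 0.061 + 0.063 = 0.654.
Margin to runaway = 1 − 0.654 = 0.35.

0.35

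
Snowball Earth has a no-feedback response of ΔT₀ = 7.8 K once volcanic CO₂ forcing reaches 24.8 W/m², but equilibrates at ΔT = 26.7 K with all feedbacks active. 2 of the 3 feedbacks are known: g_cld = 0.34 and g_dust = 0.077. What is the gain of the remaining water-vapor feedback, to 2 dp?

Amplification A = ΔT/ΔT₀ = 26.7/7.8 = 3.423.
Total gain g = 1 − 1/A = 1 − 1/3.423 = 0.7079.
Known gains sum to 0.34 + 0.077 = 0.417.
g_wv = 0.7079 − 0.417 = 0.29.

0.29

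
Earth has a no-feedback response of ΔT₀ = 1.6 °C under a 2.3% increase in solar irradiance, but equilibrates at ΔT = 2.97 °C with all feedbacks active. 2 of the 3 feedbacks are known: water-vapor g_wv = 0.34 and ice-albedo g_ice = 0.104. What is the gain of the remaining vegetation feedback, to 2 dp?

Amplification A = ΔT/ΔT₀ = 2.97/1.6 = 1.856.
Total gain g = 1 − 1/A = 1 − 1/1.856 = 0.4612.
Known gains sum to 0.34 + 0.104 = 0.444.
g_veg = 0.4612 − 0.444 = 0.02.

0.02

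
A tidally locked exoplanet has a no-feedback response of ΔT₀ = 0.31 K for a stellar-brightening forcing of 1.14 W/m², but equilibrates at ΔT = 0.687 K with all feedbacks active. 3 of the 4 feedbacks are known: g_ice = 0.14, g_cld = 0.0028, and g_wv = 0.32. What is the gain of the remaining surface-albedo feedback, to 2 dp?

0.09

Amplification A = ΔT/ΔT₀ = 0.687/0.31 = 2.216.
Total gain g = 1 − 1/A = 1 − 1/2.216 = 0.5487.
Known gains sum to 0.14 + 0.0028 + 0.32 = 0.4628.
g_alb = 0.5487 − 0.4628 = 0.09.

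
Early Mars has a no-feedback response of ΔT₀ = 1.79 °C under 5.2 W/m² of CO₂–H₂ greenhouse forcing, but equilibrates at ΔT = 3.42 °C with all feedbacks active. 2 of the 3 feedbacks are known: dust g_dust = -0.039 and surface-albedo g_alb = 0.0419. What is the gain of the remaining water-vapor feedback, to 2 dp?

0.47

Amplification A = ΔT/ΔT₀ = 3.42/1.79 = 1.911.
Total gain g = 1 − 1/A = 1 − 1/1.911 = 0.4767.
Known gains sum to -0.039 + 0.0419 = 0.0029.
g_wv = 0.4767 − 0.0029 = 0.47.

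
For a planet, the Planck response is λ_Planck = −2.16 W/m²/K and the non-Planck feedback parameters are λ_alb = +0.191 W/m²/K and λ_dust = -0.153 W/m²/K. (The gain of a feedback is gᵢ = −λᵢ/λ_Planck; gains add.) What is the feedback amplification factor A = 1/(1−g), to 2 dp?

Convert to gains: g_alb = 0.191/2.16 = 0.08843; g_dust = -0.153/2.16 = -0.07083.
Total gain g = 0.0176.
A = 1/(1 − 0.0176) = 1.02.

1.02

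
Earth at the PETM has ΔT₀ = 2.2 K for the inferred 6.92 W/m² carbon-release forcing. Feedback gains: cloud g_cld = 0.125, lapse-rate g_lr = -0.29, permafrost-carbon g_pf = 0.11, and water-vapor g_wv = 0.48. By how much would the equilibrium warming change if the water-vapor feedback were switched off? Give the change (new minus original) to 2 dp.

Original: g = 0.425, ΔT = 2.2/(1−0.425) = 3.8261 K.
Without water-vapor: g' = -0.055, ΔT' = 2.2/(1+0.055) = 2.0853 K.
Change = 2.0853 − 3.8261 = -1.74 K.

-1.74 K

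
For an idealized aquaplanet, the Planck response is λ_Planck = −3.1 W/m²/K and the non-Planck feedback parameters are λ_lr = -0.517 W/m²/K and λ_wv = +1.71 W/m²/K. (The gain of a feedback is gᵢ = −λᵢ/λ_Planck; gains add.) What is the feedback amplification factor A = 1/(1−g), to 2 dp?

Convert to gains: g_lr = -0.517/3.1 = -0.1668; g_wv = 1.71/3.1 = 0.5516.
Total gain g = 0.3848.
A = 1/(1 − 0.3848) = 1.63.

1.63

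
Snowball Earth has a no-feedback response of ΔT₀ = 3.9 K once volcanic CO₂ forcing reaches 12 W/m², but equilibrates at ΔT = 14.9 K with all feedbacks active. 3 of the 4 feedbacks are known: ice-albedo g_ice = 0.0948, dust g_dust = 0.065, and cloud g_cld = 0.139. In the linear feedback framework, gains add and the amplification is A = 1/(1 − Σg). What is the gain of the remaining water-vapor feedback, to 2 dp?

0.44

Amplification A = ΔT/ΔT₀ = 14.9/3.9 = 3.821.
Total gain g = 1 − 1/A = 1 − 1/3.821 = 0.7383.
Known gains sum to 0.0948 + 0.065 + 0.139 = 0.2988.
g_wv = 0.7383 − 0.2988 = 0.44.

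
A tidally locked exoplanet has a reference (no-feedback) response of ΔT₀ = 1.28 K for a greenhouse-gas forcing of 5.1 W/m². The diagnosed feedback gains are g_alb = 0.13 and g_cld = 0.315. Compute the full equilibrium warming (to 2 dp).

Total gain g = 0.13 + 0.315 = 0.445.
Amplification A = 1/(1 − 0.445) = 1.802.
ΔT = 1.28 × 1.802 = 2.31 K.

2.31 K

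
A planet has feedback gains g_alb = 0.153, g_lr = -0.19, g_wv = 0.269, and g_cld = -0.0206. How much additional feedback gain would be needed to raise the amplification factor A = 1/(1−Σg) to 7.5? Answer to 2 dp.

0.66

Current total gain = 0.2114.
Target gain for A = 7.5: g* = 1 − 1/7.5 = 0.8667.
Additional gain needed = 0.8667 − 0.2114 = 0.66.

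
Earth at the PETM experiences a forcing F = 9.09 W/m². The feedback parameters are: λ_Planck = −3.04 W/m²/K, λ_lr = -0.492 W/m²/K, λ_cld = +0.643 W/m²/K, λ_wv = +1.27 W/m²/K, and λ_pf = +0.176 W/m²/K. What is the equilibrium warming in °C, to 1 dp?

Net feedback parameter λ = (−3.04) + (-0.492) + (+0.643) + (+1.27) + (+0.176) = -1.443 W/m²/K.
ΔT = −F/λ = −9.09/(-1.443) = 6.3 °C.

6.3 °C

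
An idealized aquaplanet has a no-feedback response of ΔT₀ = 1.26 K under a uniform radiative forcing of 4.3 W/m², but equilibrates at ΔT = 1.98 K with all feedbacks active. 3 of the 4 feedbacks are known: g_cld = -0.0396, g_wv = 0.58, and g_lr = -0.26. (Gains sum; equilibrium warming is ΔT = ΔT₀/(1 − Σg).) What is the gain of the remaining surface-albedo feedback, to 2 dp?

Amplification A = ΔT/ΔT₀ = 1.98/1.26 = 1.571.
Total gain g = 1 − 1/A = 1 − 1/1.571 = 0.3635.
Known gains sum to -0.0396 + 0.58 − 0.26 = 0.2804.
g_alb = 0.3635 − 0.2804 = 0.08.

0.08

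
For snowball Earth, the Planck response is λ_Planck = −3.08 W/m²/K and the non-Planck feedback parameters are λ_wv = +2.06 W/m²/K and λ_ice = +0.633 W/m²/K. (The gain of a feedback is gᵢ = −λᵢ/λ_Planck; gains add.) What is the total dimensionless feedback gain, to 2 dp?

0.87

Convert to gains: g_wv = 2.06/3.08 = 0.6688; g_ice = 0.633/3.08 = 0.2055.
Total gain g = 0.8743.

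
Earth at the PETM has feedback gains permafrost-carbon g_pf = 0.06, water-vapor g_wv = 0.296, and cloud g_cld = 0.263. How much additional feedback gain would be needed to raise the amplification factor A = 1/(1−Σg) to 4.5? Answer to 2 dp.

Current total gain = 0.619.
Target gain for A = 4.5: g* = 1 − 1/4.5 = 0.7778.
Additional gain needed = 0.7778 − 0.619 = 0.16.

0.16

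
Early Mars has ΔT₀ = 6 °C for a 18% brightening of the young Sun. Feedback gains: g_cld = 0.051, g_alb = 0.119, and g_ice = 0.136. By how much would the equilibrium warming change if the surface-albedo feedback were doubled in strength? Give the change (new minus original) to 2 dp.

1.79 °C

Original: g = 0.306, ΔT = 6/(1−0.306) = 8.6455 °C.
With doubled surface-albedo: g' = 0.425, ΔT' = 6/(1−0.425) = 10.4348 °C.
Change = 10.4348 − 8.6455 = 1.79 °C.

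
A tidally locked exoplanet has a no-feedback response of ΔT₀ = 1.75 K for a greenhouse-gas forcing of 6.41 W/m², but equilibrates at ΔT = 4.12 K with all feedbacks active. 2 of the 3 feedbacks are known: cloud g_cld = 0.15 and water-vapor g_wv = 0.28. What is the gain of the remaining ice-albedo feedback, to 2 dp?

Amplification A = ΔT/ΔT₀ = 4.12/1.75 = 2.354.
Total gain g = 1 − 1/A = 1 − 1/2.354 = 0.5752.
Known gains sum to 0.15 + 0.28 = 0.43.
g_ice = 0.5752 − 0.43 = 0.15.

0.15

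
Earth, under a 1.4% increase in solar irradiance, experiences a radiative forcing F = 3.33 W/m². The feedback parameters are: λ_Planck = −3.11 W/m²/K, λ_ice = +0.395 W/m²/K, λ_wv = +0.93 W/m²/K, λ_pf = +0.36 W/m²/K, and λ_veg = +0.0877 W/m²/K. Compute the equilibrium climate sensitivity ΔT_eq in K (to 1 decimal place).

2.5 K

Net feedback parameter λ = (−3.11) + (+0.395) + (+0.93) + (+0.36) + (+0.0877) = -1.3373 W/m²/K.
ΔT = −F/λ = −3.33/(-1.3373) = 2.5 K.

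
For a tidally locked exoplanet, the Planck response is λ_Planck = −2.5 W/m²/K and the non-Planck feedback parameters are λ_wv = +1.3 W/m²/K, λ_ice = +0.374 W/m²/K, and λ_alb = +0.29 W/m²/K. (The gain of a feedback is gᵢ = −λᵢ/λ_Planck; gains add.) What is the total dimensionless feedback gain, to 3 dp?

Convert to gains: g_wv = 1.3/2.5 = 0.52; g_ice = 0.374/2.5 = 0.1496; g_alb = 0.29/2.5 = 0.116.
Total gain g = 0.7856.

0.786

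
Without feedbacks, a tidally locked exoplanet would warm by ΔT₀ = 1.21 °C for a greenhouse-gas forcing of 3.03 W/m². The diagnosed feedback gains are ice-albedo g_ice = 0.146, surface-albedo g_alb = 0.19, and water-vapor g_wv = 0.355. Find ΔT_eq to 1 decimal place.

Total gain g = 0.146 + 0.19 + 0.355 = 0.691.
Amplification A = 1/(1 − 0.691) = 3.236.
ΔT = 1.21 × 3.236 = 3.9 °C.

3.9 °C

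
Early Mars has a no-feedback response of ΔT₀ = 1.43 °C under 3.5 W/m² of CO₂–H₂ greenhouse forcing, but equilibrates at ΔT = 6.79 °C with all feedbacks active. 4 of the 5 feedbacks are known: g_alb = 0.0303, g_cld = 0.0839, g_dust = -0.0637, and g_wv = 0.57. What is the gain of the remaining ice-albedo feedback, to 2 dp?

Amplification A = ΔT/ΔT₀ = 6.79/1.43 = 4.748.
Total gain g = 1 − 1/A = 1 − 1/4.748 = 0.7894.
Known gains sum to 0.0303 + 0.0839 − 0.0637 + 0.57 = 0.6205.
g_ice = 0.7894 − 0.6205 = 0.17.

0.17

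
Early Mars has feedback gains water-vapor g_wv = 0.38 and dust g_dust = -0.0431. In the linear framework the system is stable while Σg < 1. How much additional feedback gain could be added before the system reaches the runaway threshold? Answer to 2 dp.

Current total gain = 0.38 − 0.0431 = 0.3369.
Margin to runaway = 1 − 0.3369 = 0.66.

0.66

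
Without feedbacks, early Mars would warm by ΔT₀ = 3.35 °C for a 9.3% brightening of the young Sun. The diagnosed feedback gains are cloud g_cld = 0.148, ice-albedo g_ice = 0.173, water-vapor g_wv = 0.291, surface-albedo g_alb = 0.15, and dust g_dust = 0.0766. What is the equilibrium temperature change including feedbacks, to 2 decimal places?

20.76 °C

Total gain g = 0.148 + 0.173 + 0.291 + 0.15 + 0.0766 = 0.8386.
Amplification A = 1/(1 − 0.8386) = 6.196.
ΔT = 3.35 × 6.196 = 20.76 °C.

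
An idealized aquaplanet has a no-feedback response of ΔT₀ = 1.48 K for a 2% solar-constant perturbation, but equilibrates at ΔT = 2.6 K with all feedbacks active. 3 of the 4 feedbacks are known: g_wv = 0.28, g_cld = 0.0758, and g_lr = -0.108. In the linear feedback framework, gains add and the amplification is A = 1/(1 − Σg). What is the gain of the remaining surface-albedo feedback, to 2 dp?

Amplification A = ΔT/ΔT₀ = 2.6/1.48 = 1.757.
Total gain g = 1 − 1/A = 1 − 1/1.757 = 0.4308.
Known gains sum to 0.28 + 0.0758 − 0.108 = 0.2478.
g_alb = 0.4308 − 0.2478 = 0.18.

0.18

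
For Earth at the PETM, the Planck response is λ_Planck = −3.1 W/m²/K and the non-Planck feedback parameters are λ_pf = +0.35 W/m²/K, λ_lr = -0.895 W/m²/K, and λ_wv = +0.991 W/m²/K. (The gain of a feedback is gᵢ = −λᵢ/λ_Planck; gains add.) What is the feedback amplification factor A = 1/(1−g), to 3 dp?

Convert to gains: g_pf = 0.35/3.1 = 0.1129; g_lr = -0.895/3.1 = -0.2887; g_wv = 0.991/3.1 = 0.3197.
Total gain g = 0.1439.
A = 1/(1 − 0.1439) = 1.168.

1.168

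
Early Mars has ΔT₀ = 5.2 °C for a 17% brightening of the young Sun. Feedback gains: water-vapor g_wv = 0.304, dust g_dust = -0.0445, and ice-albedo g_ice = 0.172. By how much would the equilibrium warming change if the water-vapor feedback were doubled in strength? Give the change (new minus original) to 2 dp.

Original: g = 0.4315, ΔT = 5.2/(1−0.4315) = 9.1469 °C.
With doubled water-vapor: g' = 0.7355, ΔT' = 5.2/(1−0.7355) = 19.6597 °C.
Change = 19.6597 − 9.1469 = 10.51 °C.

10.51 °C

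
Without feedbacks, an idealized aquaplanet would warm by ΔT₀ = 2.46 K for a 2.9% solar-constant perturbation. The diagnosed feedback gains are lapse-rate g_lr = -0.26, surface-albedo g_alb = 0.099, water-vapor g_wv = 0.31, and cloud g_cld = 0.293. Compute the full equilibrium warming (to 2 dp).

4.41 K

Total gain g = -0.26 + 0.099 + 0.31 + 0.293 = 0.442.
Amplification A = 1/(1 − 0.442) = 1.792.
ΔT = 2.46 × 1.792 = 4.41 K.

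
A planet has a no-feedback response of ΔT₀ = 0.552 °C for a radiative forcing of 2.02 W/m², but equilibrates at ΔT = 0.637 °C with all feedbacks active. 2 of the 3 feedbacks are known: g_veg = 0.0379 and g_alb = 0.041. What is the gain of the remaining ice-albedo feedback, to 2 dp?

Amplification A = ΔT/ΔT₀ = 0.637/0.552 = 1.154.
Total gain g = 1 − 1/A = 1 − 1/1.154 = 0.1334.
Known gains sum to 0.0379 + 0.041 = 0.0789.
g_ice = 0.1334 − 0.0789 = 0.05.

0.05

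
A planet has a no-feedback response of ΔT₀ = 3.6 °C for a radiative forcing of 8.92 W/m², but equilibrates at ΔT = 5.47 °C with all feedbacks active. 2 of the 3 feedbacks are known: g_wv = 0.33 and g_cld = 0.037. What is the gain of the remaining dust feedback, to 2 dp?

-0.03

Amplification A = ΔT/ΔT₀ = 5.47/3.6 = 1.519.
Total gain g = 1 − 1/A = 1 − 1/1.519 = 0.3417.
Known gains sum to 0.33 + 0.037 = 0.367.
g_dust = 0.3417 − 0.367 = -0.03.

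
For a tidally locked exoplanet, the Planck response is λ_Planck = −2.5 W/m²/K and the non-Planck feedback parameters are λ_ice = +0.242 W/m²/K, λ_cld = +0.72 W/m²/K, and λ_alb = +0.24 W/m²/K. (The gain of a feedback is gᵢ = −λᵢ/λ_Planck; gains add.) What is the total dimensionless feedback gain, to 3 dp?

0.481

Convert to gains: g_ice = 0.242/2.5 = 0.0968; g_cld = 0.72/2.5 = 0.288; g_alb = 0.24/2.5 = 0.096.
Total gain g = 0.4808.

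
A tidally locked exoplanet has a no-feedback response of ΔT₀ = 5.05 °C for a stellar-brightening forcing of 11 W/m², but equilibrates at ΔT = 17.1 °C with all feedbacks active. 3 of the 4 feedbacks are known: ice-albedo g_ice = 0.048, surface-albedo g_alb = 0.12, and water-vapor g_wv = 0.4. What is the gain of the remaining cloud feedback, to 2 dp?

0.14

Amplification A = ΔT/ΔT₀ = 17.1/5.05 = 3.386.
Total gain g = 1 − 1/A = 1 − 1/3.386 = 0.7047.
Known gains sum to 0.048 + 0.12 + 0.4 = 0.568.
g_cld = 0.7047 − 0.568 = 0.14.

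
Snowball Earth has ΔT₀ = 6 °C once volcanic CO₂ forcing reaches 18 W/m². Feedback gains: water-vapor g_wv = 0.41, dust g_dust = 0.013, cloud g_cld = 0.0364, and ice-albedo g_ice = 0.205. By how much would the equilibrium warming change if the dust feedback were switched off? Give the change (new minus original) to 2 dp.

-0.67 °C

Original: g = 0.6644, ΔT = 6/(1−0.6644) = 17.8784 °C.
Without dust: g' = 0.6514, ΔT' = 6/(1−0.6514) = 17.2117 °C.
Change = 17.2117 − 17.8784 = -0.67 °C.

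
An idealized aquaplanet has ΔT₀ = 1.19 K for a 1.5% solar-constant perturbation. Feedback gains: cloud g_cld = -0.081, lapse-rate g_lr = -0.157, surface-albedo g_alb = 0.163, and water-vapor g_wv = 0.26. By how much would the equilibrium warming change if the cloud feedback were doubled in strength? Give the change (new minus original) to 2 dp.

-0.13 K

Original: g = 0.185, ΔT = 1.19/(1−0.185) = 1.4601 K.
With doubled cloud: g' = 0.104, ΔT' = 1.19/(1−0.104) = 1.3281 K.
Change = 1.3281 − 1.4601 = -0.13 K.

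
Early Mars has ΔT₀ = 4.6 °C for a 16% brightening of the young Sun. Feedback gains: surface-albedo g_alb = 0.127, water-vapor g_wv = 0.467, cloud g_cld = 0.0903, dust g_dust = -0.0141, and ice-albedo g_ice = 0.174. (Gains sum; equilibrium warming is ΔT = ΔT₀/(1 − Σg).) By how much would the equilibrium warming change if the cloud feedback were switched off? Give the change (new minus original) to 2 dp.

-10.83 °C

Original: g = 0.8442, ΔT = 4.6/(1−0.8442) = 29.5250 °C.
Without cloud: g' = 0.7539, ΔT' = 4.6/(1−0.7539) = 18.6916 °C.
Change = 18.6916 − 29.5250 = -10.83 °C.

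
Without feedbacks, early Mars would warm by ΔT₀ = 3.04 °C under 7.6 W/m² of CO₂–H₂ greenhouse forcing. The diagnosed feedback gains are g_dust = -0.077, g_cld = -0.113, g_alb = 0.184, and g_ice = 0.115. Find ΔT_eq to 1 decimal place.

3.4 °C

Total gain g = -0.077 − 0.113 + 0.184 + 0.115 = 0.109.
Amplification A = 1/(1 − 0.109) = 1.122.
ΔT = 3.04 × 1.122 = 3.4 °C.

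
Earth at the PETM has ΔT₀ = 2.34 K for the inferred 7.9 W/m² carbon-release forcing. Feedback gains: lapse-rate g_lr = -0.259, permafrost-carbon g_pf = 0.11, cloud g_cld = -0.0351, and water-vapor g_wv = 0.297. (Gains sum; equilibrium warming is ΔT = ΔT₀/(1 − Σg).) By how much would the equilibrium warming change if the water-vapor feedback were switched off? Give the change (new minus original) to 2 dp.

-0.66 K

Original: g = 0.1129, ΔT = 2.34/(1−0.1129) = 2.6378 K.
Without water-vapor: g' = -0.1841, ΔT' = 2.34/(1+0.1841) = 1.9762 K.
Change = 1.9762 − 2.6378 = -0.66 K.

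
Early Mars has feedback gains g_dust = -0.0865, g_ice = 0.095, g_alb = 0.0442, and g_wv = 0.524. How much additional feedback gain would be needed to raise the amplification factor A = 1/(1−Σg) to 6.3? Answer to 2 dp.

Current total gain = 0.5767.
Target gain for A = 6.3: g* = 1 − 1/6.3 = 0.8413.
Additional gain needed = 0.8413 − 0.5767 = 0.26.

0.26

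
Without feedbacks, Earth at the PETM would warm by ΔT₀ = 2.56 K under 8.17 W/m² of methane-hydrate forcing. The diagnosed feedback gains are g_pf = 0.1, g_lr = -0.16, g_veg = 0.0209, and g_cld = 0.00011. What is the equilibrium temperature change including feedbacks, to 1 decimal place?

2.5 K

Total gain g = 0.1 − 0.16 + 0.0209 + 0.00011 = -0.03899.
Amplification A = 1/(1 + 0.03899) = 0.9625.
ΔT = 2.56 × 0.9625 = 2.5 K.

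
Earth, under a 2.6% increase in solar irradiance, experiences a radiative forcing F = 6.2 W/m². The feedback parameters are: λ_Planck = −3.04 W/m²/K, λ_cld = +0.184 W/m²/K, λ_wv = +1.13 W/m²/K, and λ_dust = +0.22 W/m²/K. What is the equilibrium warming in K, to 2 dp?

Net feedback parameter λ = (−3.04) + (+0.184) + (+1.13) + (+0.22) = -1.506 W/m²/K.
ΔT = −F/λ = −6.2/(-1.506) = 4.12 K.

4.12 K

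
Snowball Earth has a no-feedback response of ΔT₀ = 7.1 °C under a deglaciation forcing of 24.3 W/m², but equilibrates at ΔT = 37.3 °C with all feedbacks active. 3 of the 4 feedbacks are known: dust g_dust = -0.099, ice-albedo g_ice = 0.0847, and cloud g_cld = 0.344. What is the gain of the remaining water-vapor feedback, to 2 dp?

Amplification A = ΔT/ΔT₀ = 37.3/7.1 = 5.254.
Total gain g = 1 − 1/A = 1 − 1/5.254 = 0.8097.
Known gains sum to -0.099 + 0.0847 + 0.344 = 0.3297.
g_wv = 0.8097 − 0.3297 = 0.48.

0.48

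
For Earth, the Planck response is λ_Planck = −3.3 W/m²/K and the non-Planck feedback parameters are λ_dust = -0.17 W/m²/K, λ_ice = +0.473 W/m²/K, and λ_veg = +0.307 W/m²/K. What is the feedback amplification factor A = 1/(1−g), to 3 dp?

1.227

Convert to gains: g_dust = -0.17/3.3 = -0.05152; g_ice = 0.473/3.3 = 0.1433; g_veg = 0.307/3.3 = 0.09303.
Total gain g = 0.18481.
A = 1/(1 − 0.18481) = 1.227.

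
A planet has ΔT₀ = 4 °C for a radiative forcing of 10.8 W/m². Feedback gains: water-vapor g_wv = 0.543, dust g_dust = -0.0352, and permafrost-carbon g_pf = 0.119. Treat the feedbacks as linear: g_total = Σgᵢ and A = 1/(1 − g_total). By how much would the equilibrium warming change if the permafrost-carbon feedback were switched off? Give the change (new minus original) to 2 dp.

-2.59 °C

Original: g = 0.6268, ΔT = 4/(1−0.6268) = 10.7181 °C.
Without permafrost-carbon: g' = 0.5078, ΔT' = 4/(1−0.5078) = 8.1268 °C.
Change = 8.1268 − 10.7181 = -2.59 °C.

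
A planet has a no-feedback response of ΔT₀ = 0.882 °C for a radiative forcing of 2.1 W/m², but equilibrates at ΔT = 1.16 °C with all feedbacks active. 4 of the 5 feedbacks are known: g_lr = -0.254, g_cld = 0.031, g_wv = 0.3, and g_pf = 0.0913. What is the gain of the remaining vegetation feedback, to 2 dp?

Amplification A = ΔT/ΔT₀ = 1.16/0.882 = 1.315.
Total gain g = 1 − 1/A = 1 − 1/1.315 = 0.2395.
Known gains sum to -0.254 + 0.031 + 0.3 + 0.0913 = 0.1683.
g_veg = 0.2395 − 0.1683 = 0.07.

0.07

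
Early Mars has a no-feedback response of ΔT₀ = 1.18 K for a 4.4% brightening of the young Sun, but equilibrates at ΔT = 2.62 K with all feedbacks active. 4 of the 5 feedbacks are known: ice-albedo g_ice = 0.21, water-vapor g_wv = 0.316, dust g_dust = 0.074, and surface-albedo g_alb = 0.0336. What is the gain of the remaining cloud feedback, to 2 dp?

Amplification A = ΔT/ΔT₀ = 2.62/1.18 = 2.22.
Total gain g = 1 − 1/A = 1 − 1/2.22 = 0.5495.
Known gains sum to 0.21 + 0.316 + 0.074 + 0.0336 = 0.6336.
g_cld = 0.5495 − 0.6336 = -0.08.

-0.08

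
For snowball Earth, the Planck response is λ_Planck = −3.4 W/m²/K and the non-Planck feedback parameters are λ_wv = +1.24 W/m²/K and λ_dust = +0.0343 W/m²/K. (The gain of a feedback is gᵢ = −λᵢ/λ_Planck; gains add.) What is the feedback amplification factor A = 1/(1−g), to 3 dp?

Convert to gains: g_wv = 1.24/3.4 = 0.3647; g_dust = 0.0343/3.4 = 0.01009.
Total gain g = 0.37479.
A = 1/(1 − 0.37479) = 1.599.

1.599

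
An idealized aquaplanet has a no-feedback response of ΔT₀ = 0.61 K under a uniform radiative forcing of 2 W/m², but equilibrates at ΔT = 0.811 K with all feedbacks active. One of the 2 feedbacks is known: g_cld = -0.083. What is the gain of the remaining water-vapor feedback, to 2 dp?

0.33

Amplification A = ΔT/ΔT₀ = 0.811/0.61 = 1.33.
Total gain g = 1 − 1/A = 1 − 1/1.33 = 0.2481.
The known gain is -0.083.
g_wv = 0.2481 + 0.083 = 0.33.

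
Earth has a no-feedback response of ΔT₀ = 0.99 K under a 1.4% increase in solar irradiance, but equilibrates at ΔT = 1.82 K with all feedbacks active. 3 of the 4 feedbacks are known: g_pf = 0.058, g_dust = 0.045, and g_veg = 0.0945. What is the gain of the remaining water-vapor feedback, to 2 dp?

0.26

Amplification A = ΔT/ΔT₀ = 1.82/0.99 = 1.838.
Total gain g = 1 − 1/A = 1 − 1/1.838 = 0.4559.
Known gains sum to 0.058 + 0.045 + 0.0945 = 0.1975.
g_wv = 0.4559 − 0.1975 = 0.26.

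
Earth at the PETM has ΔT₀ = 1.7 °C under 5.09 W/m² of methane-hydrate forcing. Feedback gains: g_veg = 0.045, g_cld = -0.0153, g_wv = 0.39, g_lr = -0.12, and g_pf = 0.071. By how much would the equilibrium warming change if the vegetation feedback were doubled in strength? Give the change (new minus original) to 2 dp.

Original: g = 0.3707, ΔT = 1.7/(1−0.3707) = 2.7014 °C.
With doubled vegetation: g' = 0.4157, ΔT' = 1.7/(1−0.4157) = 2.9095 °C.
Change = 2.9095 − 2.7014 = 0.21 °C.

0.21 °C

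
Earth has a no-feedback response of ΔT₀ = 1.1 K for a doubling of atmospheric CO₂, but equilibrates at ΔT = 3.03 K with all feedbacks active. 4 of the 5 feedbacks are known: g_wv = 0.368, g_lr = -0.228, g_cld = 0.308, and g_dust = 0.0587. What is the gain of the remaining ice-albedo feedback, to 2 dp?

Amplification A = ΔT/ΔT₀ = 3.03/1.1 = 2.755.
Total gain g = 1 − 1/A = 1 − 1/2.755 = 0.637.
Known gains sum to 0.368 − 0.228 + 0.308 + 0.0587 = 0.5067.
g_ice = 0.637 − 0.5067 = 0.13.

0.13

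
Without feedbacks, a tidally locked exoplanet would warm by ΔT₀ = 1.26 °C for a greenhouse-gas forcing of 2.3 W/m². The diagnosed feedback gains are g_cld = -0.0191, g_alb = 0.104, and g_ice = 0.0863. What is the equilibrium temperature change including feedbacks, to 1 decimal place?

1.5 °C

Total gain g = -0.0191 + 0.104 + 0.0863 = 0.1712.
Amplification A = 1/(1 − 0.1712) = 1.207.
ΔT = 1.26 × 1.207 = 1.5 °C.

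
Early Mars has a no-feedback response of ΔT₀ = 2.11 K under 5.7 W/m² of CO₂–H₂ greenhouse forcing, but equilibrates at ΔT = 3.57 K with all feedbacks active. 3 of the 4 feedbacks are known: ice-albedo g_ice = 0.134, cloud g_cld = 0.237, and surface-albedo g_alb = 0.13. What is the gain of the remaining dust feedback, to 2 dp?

Amplification A = ΔT/ΔT₀ = 3.57/2.11 = 1.692.
Total gain g = 1 − 1/A = 1 − 1/1.692 = 0.409.
Known gains sum to 0.134 + 0.237 + 0.13 = 0.501.
g_dust = 0.409 − 0.501 = -0.09.

-0.09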